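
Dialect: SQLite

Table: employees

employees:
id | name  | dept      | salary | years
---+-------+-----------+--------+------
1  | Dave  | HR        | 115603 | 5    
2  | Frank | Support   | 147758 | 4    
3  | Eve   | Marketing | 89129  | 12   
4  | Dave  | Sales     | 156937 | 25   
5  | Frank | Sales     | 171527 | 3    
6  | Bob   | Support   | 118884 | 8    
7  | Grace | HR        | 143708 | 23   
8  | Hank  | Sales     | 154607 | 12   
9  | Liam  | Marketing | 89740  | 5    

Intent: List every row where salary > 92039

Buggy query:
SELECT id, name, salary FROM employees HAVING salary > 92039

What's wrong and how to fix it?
Bug: HAVING filters the output of aggregation, but this query has no GROUP BY and no aggregate functions, so SQLite rejects it (HAVING clause on a non-aggregate query); the condition here is per row

Fix: Use WHERE for row-level filtering

Corrected query:
SELECT id, name, salary FROM employees WHERE salary > 92039

Result:
id | name  | salary
---+-------+-------
1  | Dave  | 115603
2  | Frank | 147758
4  | Dave  | 156937
5  | Frank | 171527
6  | Bob   | 118884
7  | Grace | 143708
8  | Hank  | 154607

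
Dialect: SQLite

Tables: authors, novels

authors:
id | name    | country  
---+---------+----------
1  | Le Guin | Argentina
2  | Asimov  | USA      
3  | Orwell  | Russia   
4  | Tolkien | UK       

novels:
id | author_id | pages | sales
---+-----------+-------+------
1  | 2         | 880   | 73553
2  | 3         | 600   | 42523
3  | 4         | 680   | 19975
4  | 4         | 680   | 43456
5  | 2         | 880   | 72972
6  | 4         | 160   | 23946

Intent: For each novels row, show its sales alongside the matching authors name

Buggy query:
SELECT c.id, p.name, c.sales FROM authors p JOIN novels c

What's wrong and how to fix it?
Bug: JOIN with no ON clause produces a cartesian product; every novels row pairs with every authors row

Fix: Specify the join condition linking the foreign key to the parent id

Corrected query:
SELECT c.id, p.name, c.sales FROM authors p JOIN novels c ON c.author_id = p.id

Result:
id | name    | sales
---+---------+------
1  | Asimov  | 73553
2  | Orwell  | 42523
3  | Tolkien | 19975
4  | Tolkien | 43456
5  | Asimov  | 72972
6  | Tolkien | 23946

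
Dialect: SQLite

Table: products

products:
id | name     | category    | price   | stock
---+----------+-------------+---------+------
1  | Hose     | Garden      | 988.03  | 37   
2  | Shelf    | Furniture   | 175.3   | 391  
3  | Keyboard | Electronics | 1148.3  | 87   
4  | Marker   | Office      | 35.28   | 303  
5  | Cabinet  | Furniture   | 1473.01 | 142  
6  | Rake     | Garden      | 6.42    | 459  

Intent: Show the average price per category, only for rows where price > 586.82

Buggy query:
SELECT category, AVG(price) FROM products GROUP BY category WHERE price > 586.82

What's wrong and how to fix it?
Bug: WHERE cannot follow GROUP BY

Fix: Move the WHERE clause before GROUP BY

Corrected query:
SELECT category, AVG(price) FROM products WHERE price > 586.82 GROUP BY category

Result:
category    | AVG(price)
------------+-----------
Electronics | 1148.3    
Furniture   | 1473.01   
Garden      | 988.03    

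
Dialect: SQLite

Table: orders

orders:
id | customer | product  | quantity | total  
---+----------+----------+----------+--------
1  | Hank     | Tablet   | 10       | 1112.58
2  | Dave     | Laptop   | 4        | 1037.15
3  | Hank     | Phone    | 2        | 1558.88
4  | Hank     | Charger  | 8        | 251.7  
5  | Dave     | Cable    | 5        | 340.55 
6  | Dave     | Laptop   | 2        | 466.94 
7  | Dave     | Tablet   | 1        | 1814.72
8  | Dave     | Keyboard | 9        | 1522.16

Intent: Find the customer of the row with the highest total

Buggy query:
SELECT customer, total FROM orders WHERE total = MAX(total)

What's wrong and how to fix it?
Bug: WHERE is evaluated per row; an aggregate over the whole table isn't defined there

Fix: Wrap MAX in a scalar subquery so WHERE compares against a single value

Corrected query:
SELECT customer, total FROM orders WHERE total = (SELECT MAX(total) FROM orders)

Result:
customer | total  
---------+--------
Dave     | 1814.72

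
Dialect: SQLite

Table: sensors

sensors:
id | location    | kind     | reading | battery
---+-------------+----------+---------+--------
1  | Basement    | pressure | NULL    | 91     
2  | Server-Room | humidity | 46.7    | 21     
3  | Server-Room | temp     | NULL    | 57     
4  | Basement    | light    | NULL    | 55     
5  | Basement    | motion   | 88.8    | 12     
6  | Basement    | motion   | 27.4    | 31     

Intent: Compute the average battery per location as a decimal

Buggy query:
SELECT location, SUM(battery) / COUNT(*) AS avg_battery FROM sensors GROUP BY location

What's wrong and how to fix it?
Bug: SUM(battery) and COUNT(*) are both integers; the division truncates the fractional part

Fix: Multiply by 1.0 (or CAST to REAL) to force floating-point division

Corrected query:
SELECT location, SUM(battery) * 1.0 / COUNT(*) AS avg_battery FROM sensors GROUP BY location

Result:
location    | avg_battery
------------+------------
Basement    | 47.25      
Server-Room | 39         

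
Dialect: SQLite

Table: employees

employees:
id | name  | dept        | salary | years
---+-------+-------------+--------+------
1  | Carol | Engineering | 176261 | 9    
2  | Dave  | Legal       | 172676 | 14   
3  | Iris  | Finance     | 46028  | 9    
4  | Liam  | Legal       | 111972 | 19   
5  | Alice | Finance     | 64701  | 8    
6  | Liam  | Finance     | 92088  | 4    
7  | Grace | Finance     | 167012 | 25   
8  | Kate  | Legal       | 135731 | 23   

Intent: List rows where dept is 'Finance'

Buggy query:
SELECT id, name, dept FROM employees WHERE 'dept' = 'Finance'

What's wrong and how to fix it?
Bug: 'dept' in single quotes is a string literal, not the column; the comparison is literal-vs-literal and never true

Fix: Remove the quotes around the column name (or use double quotes for an identifier)

Corrected query:
SELECT id, name, dept FROM employees WHERE dept = 'Finance'

Result:
id | name  | dept   
---+-------+--------
3  | Iris  | Finance
5  | Alice | Finance
6  | Liam  | Finance
7  | Grace | Finance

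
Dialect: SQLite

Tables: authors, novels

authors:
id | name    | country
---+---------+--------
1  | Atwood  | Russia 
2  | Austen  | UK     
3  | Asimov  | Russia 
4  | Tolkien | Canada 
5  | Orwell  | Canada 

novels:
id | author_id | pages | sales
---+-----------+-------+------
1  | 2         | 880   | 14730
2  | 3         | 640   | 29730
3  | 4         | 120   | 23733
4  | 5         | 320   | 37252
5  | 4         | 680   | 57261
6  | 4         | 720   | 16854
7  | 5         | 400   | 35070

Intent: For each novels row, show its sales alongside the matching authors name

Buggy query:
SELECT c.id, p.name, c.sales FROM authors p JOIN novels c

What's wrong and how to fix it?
Bug: Missing join condition: each novels row is matched to all authors rows instead of just its own

Fix: Specify the join condition linking the foreign key to the parent id

Corrected query:
SELECT c.id, p.name, c.sales FROM authors p JOIN novels c ON c.author_id = p.id

Result:
id | name    | sales
---+---------+------
1  | Austen  | 14730
2  | Asimov  | 29730
3  | Tolkien | 23733
4  | Orwell  | 37252
5  | Tolkien | 57261
6  | Tolkien | 16854
7  | Orwell  | 35070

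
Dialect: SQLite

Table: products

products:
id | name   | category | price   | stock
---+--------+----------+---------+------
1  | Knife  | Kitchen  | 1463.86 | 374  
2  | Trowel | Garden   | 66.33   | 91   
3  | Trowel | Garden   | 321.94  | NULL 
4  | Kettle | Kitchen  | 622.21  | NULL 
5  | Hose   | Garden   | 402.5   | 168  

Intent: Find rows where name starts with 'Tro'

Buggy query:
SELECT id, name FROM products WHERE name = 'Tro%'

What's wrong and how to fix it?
Bug: Wildcards only work with LIKE; '=' treats '%' as a literal character

Fix: Replace '=' with LIKE so 'Tro%' is treated as a pattern

Corrected query:
SELECT id, name FROM products WHERE name LIKE 'Tro%'

Result:
id | name  
---+-------
2  | Trowel
3  | Trowel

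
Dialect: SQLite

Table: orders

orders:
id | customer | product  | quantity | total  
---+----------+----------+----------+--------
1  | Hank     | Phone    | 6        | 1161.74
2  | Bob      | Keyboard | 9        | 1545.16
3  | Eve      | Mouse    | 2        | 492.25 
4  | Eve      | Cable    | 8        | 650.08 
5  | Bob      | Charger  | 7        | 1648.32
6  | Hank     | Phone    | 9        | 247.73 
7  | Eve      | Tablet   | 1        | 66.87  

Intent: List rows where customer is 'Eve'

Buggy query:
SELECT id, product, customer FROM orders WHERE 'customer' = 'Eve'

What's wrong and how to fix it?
Bug: 'customer' in single quotes is a string literal, not the column; the comparison is literal-vs-literal and never true

Fix: Remove the quotes around the column name (or use double quotes for an identifier)

Corrected query:
SELECT id, product, customer FROM orders WHERE customer = 'Eve'

Result:
id | product | customer
---+---------+---------
3  | Mouse   | Eve     
4  | Cable   | Eve     
7  | Tablet  | Eve     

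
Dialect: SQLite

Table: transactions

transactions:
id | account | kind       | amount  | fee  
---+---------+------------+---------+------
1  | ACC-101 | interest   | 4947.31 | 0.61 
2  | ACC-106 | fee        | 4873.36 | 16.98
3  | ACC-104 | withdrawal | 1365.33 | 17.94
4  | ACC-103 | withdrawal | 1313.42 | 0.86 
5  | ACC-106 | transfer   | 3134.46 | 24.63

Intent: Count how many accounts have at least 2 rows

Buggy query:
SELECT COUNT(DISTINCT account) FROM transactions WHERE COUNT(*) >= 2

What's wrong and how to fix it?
Bug: COUNT(*) cannot appear in WHERE; the per-group count doesn't exist yet

Fix: Group first with HAVING COUNT(*) >= 2, then COUNT the resulting groups

Corrected query:
SELECT COUNT(*) FROM (SELECT account FROM transactions GROUP BY account HAVING COUNT(*) >= 2)

Result:
COUNT(*)
--------
1       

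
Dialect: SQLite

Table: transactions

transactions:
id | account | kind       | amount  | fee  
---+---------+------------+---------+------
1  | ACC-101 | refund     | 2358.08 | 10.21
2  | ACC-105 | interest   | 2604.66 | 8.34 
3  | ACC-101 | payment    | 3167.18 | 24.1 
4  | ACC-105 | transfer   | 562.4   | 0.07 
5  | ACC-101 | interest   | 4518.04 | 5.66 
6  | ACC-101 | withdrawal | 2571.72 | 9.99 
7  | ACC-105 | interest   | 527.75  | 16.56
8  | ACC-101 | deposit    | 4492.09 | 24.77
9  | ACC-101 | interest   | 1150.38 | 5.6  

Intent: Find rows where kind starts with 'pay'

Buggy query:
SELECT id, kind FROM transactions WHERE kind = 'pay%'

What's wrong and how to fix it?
Bug: '=' compares the literal string including the % character; pattern matching needs LIKE

Fix: Use LIKE for wildcard pattern matching

Corrected query:
SELECT id, kind FROM transactions WHERE kind LIKE 'pay%'

Result:
id | kind   
---+--------
3  | payment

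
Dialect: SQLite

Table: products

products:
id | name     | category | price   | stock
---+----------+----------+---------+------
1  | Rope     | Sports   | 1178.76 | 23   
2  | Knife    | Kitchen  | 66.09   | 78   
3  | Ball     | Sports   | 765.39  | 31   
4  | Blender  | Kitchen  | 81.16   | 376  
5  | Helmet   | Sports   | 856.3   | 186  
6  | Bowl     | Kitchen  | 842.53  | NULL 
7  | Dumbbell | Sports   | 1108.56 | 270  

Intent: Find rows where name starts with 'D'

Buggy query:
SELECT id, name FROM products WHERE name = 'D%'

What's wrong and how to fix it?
Bug: '=' compares the literal string including the % character; pattern matching needs LIKE

Fix: Replace '=' with LIKE so 'D%' is treated as a pattern

Corrected query:
SELECT id, name FROM products WHERE name LIKE 'D%'

Result:
id | name    
---+---------
7  | Dumbbell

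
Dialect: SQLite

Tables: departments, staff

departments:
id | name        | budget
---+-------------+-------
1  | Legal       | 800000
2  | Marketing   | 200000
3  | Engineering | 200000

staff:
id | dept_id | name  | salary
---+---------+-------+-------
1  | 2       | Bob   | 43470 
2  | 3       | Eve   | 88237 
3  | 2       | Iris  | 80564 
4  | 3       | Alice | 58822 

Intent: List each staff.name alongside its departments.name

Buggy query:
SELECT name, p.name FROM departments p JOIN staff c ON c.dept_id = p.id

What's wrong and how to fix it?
Bug: Both tables have a 'name' column; the unqualified reference is ambiguous

Fix: Prefix ambiguous columns with the table alias

Corrected query:
SELECT c.name, p.name FROM departments p JOIN staff c ON c.dept_id = p.id

Result:
name  | name       
------+------------
Bob   | Marketing  
Eve   | Engineering
Iris  | Marketing  
Alice | Engineering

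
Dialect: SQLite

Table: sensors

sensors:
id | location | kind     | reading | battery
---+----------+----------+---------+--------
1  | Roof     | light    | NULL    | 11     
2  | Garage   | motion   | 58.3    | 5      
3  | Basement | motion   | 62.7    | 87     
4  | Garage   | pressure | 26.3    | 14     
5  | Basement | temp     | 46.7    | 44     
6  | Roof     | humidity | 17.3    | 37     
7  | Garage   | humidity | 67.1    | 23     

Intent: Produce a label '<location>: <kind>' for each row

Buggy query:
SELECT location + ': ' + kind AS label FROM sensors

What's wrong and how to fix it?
Bug: SQLite uses || for string concatenation; + coerces text to numbers (yielding 0)

Fix: Replace + with || to concatenate text

Corrected query:
SELECT location || ': ' || kind AS label FROM sensors

Result:
label           
----------------
Roof: light     
Garage: motion  
Basement: motion
Garage: pressure
Basement: temp  
Roof: humidity  
Garage: humidity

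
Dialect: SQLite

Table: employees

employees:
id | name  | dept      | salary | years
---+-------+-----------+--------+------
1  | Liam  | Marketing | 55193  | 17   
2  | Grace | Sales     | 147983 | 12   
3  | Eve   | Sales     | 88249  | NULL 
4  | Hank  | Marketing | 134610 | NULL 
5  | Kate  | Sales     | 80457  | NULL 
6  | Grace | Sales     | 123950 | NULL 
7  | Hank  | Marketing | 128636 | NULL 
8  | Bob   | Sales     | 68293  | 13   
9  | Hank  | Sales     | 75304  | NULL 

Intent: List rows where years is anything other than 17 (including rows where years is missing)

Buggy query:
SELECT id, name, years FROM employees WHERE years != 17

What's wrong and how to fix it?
Bug: Inequality against NULL is unknown, not true; rows with NULL are dropped

Fix: Add an explicit OR years IS NULL to include the missing-value rows

Corrected query:
SELECT id, name, years FROM employees WHERE years != 17 OR years IS NULL

Result:
id | name  | years
---+-------+------
2  | Grace | 12   
3  | Eve   | NULL 
4  | Hank  | NULL 
5  | Kate  | NULL 
6  | Grace | NULL 
7  | Hank  | NULL 
8  | Bob   | 13   
9  | Hank  | NULL 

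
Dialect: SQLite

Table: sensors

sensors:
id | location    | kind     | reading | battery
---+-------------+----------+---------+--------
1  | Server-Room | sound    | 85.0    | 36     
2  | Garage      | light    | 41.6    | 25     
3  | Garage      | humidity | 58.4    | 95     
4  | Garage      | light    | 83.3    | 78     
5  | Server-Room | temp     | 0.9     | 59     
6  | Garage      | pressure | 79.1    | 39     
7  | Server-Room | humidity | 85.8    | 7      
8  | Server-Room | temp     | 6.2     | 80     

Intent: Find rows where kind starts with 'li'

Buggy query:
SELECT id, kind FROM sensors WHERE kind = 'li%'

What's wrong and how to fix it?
Bug: Wildcards only work with LIKE; '=' treats '%' as a literal character

Fix: Use LIKE for wildcard pattern matching

Corrected query:
SELECT id, kind FROM sensors WHERE kind LIKE 'li%'

Result:
id | kind 
---+------
2  | light
4  | light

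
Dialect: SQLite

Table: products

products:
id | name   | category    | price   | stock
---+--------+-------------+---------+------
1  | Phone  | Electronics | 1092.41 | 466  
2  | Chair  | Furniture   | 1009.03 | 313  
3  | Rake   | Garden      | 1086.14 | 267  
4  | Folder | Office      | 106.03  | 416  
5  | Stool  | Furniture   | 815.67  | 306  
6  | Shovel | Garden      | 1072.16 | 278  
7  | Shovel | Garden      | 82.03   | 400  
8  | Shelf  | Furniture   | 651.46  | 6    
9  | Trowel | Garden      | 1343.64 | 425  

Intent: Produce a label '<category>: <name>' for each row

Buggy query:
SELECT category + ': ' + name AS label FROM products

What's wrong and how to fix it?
Bug: '+' is numeric addition; on text columns SQLite converts them to 0 instead of concatenating

Fix: Replace + with || to concatenate text

Corrected query:
SELECT category || ': ' || name AS label FROM products

Result:
label             
------------------
Electronics: Phone
Furniture: Chair  
Garden: Rake      
Office: Folder    
Furniture: Stool  
Garden: Shovel    
Garden: Shovel    
Furniture: Shelf  
Garden: Trowel    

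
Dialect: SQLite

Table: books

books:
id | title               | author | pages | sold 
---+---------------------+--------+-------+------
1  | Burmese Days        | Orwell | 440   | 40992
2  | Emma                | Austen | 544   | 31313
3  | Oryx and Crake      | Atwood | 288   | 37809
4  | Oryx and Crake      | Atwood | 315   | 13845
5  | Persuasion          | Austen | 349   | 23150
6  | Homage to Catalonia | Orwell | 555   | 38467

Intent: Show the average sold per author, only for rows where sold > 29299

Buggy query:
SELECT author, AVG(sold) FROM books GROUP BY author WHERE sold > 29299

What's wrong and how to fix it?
Bug: Row-level WHERE must come before GROUP BY in the clause order

Fix: Move the WHERE clause before GROUP BY

Corrected query:
SELECT author, AVG(sold) FROM books WHERE sold > 29299 GROUP BY author

Result:
author | AVG(sold)
-------+----------
Atwood | 37809    
Austen | 31313    
Orwell | 39729.5  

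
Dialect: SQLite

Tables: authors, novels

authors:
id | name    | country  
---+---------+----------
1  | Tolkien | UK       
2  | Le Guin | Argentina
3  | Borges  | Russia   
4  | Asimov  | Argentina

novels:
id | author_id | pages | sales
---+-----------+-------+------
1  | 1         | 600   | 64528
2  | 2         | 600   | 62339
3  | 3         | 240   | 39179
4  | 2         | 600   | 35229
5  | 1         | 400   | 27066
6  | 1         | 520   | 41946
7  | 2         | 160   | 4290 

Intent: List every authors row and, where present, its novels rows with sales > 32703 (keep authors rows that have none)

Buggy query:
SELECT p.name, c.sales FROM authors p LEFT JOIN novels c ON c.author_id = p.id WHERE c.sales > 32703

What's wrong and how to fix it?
Bug: Filtering c.sales in WHERE discards the NULL rows produced by LEFT JOIN, turning it into an inner join

Fix: Move the right-table condition into the ON clause so unmatched parents are kept

Corrected query:
SELECT p.name, c.sales FROM authors p LEFT JOIN novels c ON c.author_id = p.id AND c.sales > 32703

Result:
name    | sales
--------+------
Tolkien | 41946
Tolkien | 64528
Le Guin | 35229
Le Guin | 62339
Borges  | 39179
Asimov  | NULL 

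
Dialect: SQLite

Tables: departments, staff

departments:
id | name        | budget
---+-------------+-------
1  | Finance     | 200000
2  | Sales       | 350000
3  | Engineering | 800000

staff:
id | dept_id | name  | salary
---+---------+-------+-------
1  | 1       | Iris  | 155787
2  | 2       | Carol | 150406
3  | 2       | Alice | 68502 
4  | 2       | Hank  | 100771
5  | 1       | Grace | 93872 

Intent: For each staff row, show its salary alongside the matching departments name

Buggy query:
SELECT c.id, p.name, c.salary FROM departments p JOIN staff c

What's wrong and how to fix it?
Bug: Missing join condition: each staff row is matched to all departments rows instead of just its own

Fix: Specify the join condition linking the foreign key to the parent id

Corrected query:
SELECT c.id, p.name, c.salary FROM departments p JOIN staff c ON c.dept_id = p.id

Result:
id | name    | salary
---+---------+-------
1  | Finance | 155787
2  | Sales   | 150406
3  | Sales   | 68502 
4  | Sales   | 100771
5  | Finance | 93872 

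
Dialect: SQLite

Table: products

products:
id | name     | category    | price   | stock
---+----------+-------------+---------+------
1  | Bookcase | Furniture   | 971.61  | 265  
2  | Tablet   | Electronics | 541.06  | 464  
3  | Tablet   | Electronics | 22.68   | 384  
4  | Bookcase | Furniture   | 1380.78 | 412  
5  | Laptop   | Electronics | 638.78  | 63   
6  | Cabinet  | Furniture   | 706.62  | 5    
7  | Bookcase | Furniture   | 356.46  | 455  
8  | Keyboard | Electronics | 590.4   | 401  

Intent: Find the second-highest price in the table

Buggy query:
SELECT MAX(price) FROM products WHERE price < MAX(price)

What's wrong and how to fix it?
Bug: MAX(price) on the right of the comparison is an aggregate-in-WHERE error

Fix: Put the inner MAX in a scalar subquery

Corrected query:
SELECT MAX(price) FROM products WHERE price < (SELECT MAX(price) FROM products)

Result:
MAX(price)
----------
971.61    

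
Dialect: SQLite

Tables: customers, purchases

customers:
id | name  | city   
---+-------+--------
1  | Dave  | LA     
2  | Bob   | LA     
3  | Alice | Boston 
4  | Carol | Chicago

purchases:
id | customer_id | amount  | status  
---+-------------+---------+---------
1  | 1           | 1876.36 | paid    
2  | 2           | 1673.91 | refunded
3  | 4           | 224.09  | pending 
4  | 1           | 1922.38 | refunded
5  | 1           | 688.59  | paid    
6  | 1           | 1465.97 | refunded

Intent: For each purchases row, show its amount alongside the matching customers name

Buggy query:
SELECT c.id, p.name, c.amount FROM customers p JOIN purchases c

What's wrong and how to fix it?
Bug: JOIN with no ON clause produces a cartesian product; every purchases row pairs with every customers row

Fix: Add ON c.customer_id = p.id to the JOIN

Corrected query:
SELECT c.id, p.name, c.amount FROM customers p JOIN purchases c ON c.customer_id = p.id

Result:
id | name  | amount 
---+-------+--------
1  | Dave  | 1876.36
2  | Bob   | 1673.91
3  | Carol | 224.09 
4  | Dave  | 1922.38
5  | Dave  | 688.59 
6  | Dave  | 1465.97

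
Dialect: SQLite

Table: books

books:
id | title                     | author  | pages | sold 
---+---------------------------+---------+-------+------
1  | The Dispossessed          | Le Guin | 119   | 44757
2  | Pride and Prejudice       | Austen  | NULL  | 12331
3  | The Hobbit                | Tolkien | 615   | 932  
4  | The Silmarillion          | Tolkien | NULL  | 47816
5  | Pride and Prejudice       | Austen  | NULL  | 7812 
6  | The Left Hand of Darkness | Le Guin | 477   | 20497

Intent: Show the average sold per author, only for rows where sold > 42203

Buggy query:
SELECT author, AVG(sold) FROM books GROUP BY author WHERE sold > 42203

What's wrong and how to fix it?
Bug: Row-level WHERE must come before GROUP BY in the clause order

Fix: Place WHERE between FROM and GROUP BY

Corrected query:
SELECT author, AVG(sold) FROM books WHERE sold > 42203 GROUP BY author

Result:
author  | AVG(sold)
--------+----------
Le Guin | 44757    
Tolkien | 47816    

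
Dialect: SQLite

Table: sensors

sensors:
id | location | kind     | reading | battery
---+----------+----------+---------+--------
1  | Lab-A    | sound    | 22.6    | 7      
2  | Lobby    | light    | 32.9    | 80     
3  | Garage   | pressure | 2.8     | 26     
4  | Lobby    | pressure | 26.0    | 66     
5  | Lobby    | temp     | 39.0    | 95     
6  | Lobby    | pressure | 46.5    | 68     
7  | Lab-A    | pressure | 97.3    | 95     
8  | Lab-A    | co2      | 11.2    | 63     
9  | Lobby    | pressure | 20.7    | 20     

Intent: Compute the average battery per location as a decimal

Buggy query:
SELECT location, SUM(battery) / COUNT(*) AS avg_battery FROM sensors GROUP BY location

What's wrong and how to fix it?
Bug: SUM(battery) and COUNT(*) are both integers; the division truncates the fractional part

Fix: Cast one side to REAL so the division keeps the fractional part

Corrected query:
SELECT location, SUM(battery) * 1.0 / COUNT(*) AS avg_battery FROM sensors GROUP BY location

Result:
location | avg_battery
---------+------------
Garage   | 26         
Lab-A    | 55         
Lobby    | 65.8       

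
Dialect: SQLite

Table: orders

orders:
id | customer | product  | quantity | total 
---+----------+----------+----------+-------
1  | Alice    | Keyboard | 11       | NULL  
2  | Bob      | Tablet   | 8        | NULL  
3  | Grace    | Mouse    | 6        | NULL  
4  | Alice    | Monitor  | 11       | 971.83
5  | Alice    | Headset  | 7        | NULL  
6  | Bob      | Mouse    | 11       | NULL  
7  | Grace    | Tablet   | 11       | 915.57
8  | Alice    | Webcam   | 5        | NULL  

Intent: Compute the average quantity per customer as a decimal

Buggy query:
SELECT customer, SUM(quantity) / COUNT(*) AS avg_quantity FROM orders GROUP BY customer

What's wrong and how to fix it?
Bug: Both operands are integers, so '/' performs integer division and truncates

Fix: Cast one side to REAL so the division keeps the fractional part

Corrected query:
SELECT customer, SUM(quantity) * 1.0 / COUNT(*) AS avg_quantity FROM orders GROUP BY customer

Result:
customer | avg_quantity
---------+-------------
Alice    | 8.5         
Bob      | 9.5         
Grace    | 8.5         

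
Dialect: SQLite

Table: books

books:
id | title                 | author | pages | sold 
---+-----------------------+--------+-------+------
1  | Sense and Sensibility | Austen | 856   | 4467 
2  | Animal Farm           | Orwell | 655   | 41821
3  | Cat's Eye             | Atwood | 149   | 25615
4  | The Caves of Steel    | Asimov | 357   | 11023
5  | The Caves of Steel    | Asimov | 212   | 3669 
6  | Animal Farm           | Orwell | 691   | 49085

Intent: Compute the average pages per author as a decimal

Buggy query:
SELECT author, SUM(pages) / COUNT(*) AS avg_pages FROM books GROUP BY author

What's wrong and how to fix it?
Bug: Both operands are integers, so '/' performs integer division and truncates

Fix: Multiply by 1.0 (or CAST to REAL) to force floating-point division

Corrected query:
SELECT author, SUM(pages) * 1.0 / COUNT(*) AS avg_pages FROM books GROUP BY author

Result:
author | avg_pages
-------+----------
Asimov | 284.5    
Atwood | 149      
Austen | 856      
Orwell | 673      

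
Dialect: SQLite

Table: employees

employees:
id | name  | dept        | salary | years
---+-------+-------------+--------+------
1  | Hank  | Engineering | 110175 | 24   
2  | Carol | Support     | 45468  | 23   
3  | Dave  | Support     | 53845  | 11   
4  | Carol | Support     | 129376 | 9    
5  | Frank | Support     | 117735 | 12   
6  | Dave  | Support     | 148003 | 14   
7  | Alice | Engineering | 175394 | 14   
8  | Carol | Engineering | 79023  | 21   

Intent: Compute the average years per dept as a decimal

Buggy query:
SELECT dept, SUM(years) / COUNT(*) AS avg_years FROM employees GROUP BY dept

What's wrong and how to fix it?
Bug: Both operands are integers, so '/' performs integer division and truncates

Fix: Cast one side to REAL so the division keeps the fractional part

Corrected query:
SELECT dept, SUM(years) * 1.0 / COUNT(*) AS avg_years FROM employees GROUP BY dept

Result:
dept        | avg_years
------------+----------
Engineering | 19.666667
Support     | 13.8     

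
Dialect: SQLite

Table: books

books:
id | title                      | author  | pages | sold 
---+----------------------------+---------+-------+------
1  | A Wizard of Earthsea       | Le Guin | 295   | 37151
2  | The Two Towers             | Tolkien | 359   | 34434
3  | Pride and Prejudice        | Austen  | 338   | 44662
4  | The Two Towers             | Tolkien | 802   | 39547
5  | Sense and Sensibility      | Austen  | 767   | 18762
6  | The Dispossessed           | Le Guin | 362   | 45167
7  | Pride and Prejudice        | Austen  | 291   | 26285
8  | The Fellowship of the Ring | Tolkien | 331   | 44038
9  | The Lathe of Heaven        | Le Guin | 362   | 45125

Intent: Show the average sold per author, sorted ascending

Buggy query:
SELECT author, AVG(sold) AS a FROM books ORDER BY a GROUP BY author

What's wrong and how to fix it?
Bug: ORDER BY appears before GROUP BY; SQL clause order requires GROUP BY first

Fix: Move ORDER BY to the end, after GROUP BY

Corrected query:
SELECT author, AVG(sold) AS a FROM books GROUP BY author ORDER BY a

Result:
author  | a           
--------+-------------
Austen  | 29903       
Tolkien | 39339.666667
Le Guin | 42481       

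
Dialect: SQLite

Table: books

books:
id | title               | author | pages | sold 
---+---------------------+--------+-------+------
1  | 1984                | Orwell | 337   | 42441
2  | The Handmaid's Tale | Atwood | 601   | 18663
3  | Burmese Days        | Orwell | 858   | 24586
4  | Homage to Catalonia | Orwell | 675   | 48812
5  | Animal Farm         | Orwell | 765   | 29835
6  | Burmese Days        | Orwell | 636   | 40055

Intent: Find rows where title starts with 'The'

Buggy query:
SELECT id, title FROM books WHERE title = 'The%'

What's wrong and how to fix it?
Bug: '=' compares the literal string including the % character; pattern matching needs LIKE

Fix: Replace '=' with LIKE so 'The%' is treated as a pattern

Corrected query:
SELECT id, title FROM books WHERE title LIKE 'The%'

Result:
id | title              
---+--------------------
2  | The Handmaid's Tale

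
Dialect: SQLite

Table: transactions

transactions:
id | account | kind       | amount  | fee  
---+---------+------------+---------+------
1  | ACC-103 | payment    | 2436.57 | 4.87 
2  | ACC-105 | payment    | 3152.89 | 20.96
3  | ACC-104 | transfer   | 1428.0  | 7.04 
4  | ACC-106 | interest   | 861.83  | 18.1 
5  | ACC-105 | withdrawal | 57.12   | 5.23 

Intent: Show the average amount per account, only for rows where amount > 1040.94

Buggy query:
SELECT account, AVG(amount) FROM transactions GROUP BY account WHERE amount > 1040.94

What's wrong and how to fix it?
Bug: Row-level WHERE must come before GROUP BY in the clause order

Fix: Move the WHERE clause before GROUP BY

Corrected query:
SELECT account, AVG(amount) FROM transactions WHERE amount > 1040.94 GROUP BY account

Result:
account | AVG(amount)
--------+------------
ACC-103 | 2436.57    
ACC-104 | 1428       
ACC-105 | 3152.89    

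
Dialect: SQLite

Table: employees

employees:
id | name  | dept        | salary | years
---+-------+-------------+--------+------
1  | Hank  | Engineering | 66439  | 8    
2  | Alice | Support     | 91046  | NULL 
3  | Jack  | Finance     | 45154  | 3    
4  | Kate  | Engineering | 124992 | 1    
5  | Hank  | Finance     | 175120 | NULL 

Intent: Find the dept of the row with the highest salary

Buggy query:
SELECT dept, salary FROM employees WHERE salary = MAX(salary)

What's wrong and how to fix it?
Bug: MAX(salary) is an aggregate and cannot be used directly in WHERE

Fix: Wrap MAX in a scalar subquery so WHERE compares against a single value

Corrected query:
SELECT dept, salary FROM employees WHERE salary = (SELECT MAX(salary) FROM employees)

Result:
dept    | salary
--------+-------
Finance | 175120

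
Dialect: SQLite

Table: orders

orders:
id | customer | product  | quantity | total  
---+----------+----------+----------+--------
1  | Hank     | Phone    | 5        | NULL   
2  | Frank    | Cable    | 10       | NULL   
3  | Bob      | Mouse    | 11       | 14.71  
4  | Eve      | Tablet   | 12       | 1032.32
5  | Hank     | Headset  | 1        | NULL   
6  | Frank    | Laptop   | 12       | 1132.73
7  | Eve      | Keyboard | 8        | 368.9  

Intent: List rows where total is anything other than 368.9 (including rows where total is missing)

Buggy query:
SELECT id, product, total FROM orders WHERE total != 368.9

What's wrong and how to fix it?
Bug: Inequality against NULL is unknown, not true; rows with NULL are dropped

Fix: Add an explicit OR total IS NULL to include the missing-value rows

Corrected query:
SELECT id, product, total FROM orders WHERE total != 368.9 OR total IS NULL

Result:
id | product | total  
---+---------+--------
1  | Phone   | NULL   
2  | Cable   | NULL   
3  | Mouse   | 14.71  
4  | Tablet  | 1032.32
5  | Headset | NULL   
6  | Laptop  | 1132.73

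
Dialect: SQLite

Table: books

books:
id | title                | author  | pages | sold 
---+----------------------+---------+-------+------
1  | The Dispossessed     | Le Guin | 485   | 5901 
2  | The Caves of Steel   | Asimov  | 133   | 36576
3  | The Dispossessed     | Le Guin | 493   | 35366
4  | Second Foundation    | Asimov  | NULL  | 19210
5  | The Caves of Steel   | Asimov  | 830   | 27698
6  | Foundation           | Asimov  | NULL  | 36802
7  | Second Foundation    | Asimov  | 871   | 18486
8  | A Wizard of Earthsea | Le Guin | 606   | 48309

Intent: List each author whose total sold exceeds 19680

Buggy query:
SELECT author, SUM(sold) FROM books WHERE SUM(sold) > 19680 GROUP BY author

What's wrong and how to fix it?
Bug: Aggregate functions cannot appear in a WHERE clause

Fix: Move the aggregate condition to a HAVING clause

Corrected query:
SELECT author, SUM(sold) FROM books GROUP BY author HAVING SUM(sold) > 19680

Result:
author  | SUM(sold)
--------+----------
Asimov  | 138772   
Le Guin | 89576    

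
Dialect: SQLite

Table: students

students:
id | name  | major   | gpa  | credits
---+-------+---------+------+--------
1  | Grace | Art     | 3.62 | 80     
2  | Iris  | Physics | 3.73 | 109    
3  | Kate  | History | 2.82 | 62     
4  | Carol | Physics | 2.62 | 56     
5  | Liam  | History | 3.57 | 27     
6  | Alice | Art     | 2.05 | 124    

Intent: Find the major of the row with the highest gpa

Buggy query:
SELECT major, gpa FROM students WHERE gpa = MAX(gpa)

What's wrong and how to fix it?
Bug: WHERE is evaluated per row; an aggregate over the whole table isn't defined there

Fix: Wrap MAX in a scalar subquery so WHERE compares against a single value

Corrected query:
SELECT major, gpa FROM students WHERE gpa = (SELECT MAX(gpa) FROM students)

Result:
major   | gpa 
--------+-----
Physics | 3.73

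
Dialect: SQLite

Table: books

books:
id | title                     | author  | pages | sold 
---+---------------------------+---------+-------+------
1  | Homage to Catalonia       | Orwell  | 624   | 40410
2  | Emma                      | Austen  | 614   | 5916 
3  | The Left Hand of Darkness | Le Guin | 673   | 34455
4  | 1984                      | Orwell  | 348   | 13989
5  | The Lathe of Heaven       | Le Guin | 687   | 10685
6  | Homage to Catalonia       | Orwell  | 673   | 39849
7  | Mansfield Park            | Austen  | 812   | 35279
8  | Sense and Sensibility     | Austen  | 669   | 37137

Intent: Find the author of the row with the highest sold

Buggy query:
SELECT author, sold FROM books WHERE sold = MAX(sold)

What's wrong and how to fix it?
Bug: MAX(sold) is an aggregate and cannot be used directly in WHERE

Fix: Use a subquery: WHERE sold = (SELECT MAX(sold) FROM books)

Corrected query:
SELECT author, sold FROM books WHERE sold = (SELECT MAX(sold) FROM books)

Result:
author | sold 
-------+------
Orwell | 40410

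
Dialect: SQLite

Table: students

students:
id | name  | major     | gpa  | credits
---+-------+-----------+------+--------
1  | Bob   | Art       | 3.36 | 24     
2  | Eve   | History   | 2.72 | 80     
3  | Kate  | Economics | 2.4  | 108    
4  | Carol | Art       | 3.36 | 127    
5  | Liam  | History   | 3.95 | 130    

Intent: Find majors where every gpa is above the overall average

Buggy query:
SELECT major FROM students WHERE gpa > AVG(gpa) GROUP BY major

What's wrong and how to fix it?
Bug: AVG() is an aggregate; it can't sit directly in WHERE

Fix: Compute the overall average in a scalar subquery and compare each group's MIN against it in HAVING

Corrected query:
SELECT major FROM students GROUP BY major HAVING MIN(gpa) > (SELECT AVG(gpa) FROM students)

Result:
major
-----
Art  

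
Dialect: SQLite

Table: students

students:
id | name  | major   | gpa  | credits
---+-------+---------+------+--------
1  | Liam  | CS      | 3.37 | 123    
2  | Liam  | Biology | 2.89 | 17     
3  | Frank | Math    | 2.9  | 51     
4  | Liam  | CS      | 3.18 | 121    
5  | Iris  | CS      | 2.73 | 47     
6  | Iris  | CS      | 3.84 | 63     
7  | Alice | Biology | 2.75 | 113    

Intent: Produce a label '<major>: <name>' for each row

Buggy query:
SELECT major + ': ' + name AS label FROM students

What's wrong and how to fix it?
Bug: SQLite uses || for string concatenation; + coerces text to numbers (yielding 0)

Fix: Replace + with || to concatenate text

Corrected query:
SELECT major || ': ' || name AS label FROM students

Result:
label         
--------------
CS: Liam      
Biology: Liam 
Math: Frank   
CS: Liam      
CS: Iris      
CS: Iris      
Biology: Alice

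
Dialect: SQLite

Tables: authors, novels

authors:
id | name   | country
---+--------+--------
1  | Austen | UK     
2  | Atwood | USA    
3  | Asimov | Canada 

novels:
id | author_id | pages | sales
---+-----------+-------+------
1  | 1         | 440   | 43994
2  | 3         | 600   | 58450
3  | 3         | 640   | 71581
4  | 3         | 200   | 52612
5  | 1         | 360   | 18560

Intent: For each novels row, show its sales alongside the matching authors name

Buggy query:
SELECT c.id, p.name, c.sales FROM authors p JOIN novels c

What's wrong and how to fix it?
Bug: JOIN with no ON clause produces a cartesian product; every novels row pairs with every authors row

Fix: Specify the join condition linking the foreign key to the parent id

Corrected query:
SELECT c.id, p.name, c.sales FROM authors p JOIN novels c ON c.author_id = p.id

Result:
id | name   | sales
---+--------+------
1  | Austen | 43994
2  | Asimov | 58450
3  | Asimov | 71581
4  | Asimov | 52612
5  | Austen | 18560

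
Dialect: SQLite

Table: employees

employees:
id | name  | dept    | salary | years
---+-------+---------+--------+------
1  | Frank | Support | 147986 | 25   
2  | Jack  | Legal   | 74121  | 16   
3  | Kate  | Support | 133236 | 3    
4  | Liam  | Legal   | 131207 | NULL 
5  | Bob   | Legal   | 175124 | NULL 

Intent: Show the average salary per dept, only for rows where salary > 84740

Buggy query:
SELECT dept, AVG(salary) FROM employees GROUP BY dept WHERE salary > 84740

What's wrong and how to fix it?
Bug: Row-level WHERE must come before GROUP BY in the clause order

Fix: Move the WHERE clause before GROUP BY

Corrected query:
SELECT dept, AVG(salary) FROM employees WHERE salary > 84740 GROUP BY dept

Result:
dept    | AVG(salary)
--------+------------
Legal   | 153165.5   
Support | 140611     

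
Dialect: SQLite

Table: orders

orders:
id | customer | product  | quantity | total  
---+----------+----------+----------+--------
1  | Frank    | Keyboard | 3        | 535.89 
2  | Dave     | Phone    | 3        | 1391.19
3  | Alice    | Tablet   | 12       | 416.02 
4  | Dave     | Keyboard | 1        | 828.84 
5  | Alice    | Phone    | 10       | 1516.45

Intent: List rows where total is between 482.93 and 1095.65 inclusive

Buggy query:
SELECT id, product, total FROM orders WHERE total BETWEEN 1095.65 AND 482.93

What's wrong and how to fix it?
Bug: BETWEEN expects the lower bound first; with 1095.65 AND 482.93 the range is empty

Fix: Swap the bounds so the smaller value comes first

Corrected query:
SELECT id, product, total FROM orders WHERE total BETWEEN 482.93 AND 1095.65

Result:
id | product  | total 
---+----------+-------
1  | Keyboard | 535.89
4  | Keyboard | 828.84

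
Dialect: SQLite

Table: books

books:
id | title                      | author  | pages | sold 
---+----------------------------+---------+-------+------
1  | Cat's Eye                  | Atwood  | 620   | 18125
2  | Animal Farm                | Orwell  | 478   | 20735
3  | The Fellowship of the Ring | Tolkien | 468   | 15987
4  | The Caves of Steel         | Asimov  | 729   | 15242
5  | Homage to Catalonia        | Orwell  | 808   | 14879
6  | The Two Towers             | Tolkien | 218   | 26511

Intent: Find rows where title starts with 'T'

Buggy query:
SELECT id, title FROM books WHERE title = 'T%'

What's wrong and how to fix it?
Bug: '=' compares the literal string including the % character; pattern matching needs LIKE

Fix: Replace '=' with LIKE so 'T%' is treated as a pattern

Corrected query:
SELECT id, title FROM books WHERE title LIKE 'T%'

Result:
id | title                     
---+---------------------------
3  | The Fellowship of the Ring
4  | The Caves of Steel        
6  | The Two Towers            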